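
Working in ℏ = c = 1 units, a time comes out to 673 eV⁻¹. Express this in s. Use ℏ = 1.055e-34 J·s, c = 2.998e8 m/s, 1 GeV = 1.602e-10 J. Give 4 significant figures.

A time is [E]⁻¹ in ℏ=c=1; restore one factor of ℏ.
1 GeV⁻¹ → ℏ × (1 GeV in J)⁻¹ = 6.586e-25 s.
Convert the energy scale: 673 eV⁻¹ = 6.73e11 GeV⁻¹.
Result: 6.73e11 × 6.586e-25 = 4.432e-13 s.

4.432e-13 s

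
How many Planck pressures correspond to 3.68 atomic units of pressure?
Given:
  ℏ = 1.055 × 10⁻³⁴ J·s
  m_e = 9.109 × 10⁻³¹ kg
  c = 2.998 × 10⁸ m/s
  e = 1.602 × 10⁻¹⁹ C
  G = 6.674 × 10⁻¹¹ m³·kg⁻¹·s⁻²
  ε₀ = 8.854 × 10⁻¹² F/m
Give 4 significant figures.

atomic unit of pressure: P_au = E_h/a₀³ = m_e⁴e¹⁰/((4πε₀)⁵ℏ⁸) = 2.929 × 10¹³ Pa
Planck pressure: p_P = c⁷/(ℏG²) = 4.632 × 10¹¹³ Pa
3.68 × 2.929 × 10¹³ / 4.632 × 10¹¹³ = 2.327 × 10⁻¹⁰⁰

2.327 × 10⁻¹⁰⁰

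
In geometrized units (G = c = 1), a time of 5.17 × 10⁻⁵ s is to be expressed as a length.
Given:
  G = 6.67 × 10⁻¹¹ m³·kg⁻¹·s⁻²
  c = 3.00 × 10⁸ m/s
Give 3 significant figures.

1.55 × 10⁴ m

Time → length via c.
5.17 × 10⁻⁵ s × (c) = 1.55 × 10⁴ m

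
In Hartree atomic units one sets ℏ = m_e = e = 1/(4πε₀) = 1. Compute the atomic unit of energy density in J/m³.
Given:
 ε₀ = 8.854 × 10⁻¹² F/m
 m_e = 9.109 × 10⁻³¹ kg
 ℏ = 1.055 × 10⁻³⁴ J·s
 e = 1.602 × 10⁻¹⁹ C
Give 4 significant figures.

2.929 × 10¹³ J/m³

u_au = E_h/a₀³ = m_e⁴e¹⁰/((4πε₀)⁵ℏ⁸)
E_h = 4.354 × 10⁻¹⁸ J
a₀ = 5.297 × 10⁻¹¹ m
E_h/a₀³ = 2.929 × 10¹³ J/m³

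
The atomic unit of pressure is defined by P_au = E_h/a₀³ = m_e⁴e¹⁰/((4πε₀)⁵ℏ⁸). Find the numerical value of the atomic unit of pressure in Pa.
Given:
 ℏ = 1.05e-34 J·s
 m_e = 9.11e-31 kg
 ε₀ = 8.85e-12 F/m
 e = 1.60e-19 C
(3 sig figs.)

P_au = E_h/a₀³ = m_e⁴e¹⁰/((4πε₀)⁵ℏ⁸)
E_h = 4.38e-18 J
a₀ = 5.26e-11 m
E_h/a₀³ = 3.01e13 Pa

3.01e13 Pa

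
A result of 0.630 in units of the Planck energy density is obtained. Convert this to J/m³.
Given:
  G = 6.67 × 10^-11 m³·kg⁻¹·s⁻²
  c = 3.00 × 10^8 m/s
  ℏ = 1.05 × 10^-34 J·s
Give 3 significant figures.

One Planck energy density: u_P = c⁷/(ℏG²) = 4.68 × 10^113 J/m³.
0.630 × 4.68 × 10^113 J/m³ = 2.95 × 10^113 J/m³

2.95 × 10^113 J/m³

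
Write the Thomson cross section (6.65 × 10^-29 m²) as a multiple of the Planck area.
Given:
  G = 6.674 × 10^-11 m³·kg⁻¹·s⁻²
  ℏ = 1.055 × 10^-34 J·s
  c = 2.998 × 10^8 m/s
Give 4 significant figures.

Planck area: A_P = ℏG/c³ = 2.613 × 10^-70 m².
6.65 × 10^-29 / 2.613 × 10^-70 = 2.545 × 10^41

2.545 × 10^41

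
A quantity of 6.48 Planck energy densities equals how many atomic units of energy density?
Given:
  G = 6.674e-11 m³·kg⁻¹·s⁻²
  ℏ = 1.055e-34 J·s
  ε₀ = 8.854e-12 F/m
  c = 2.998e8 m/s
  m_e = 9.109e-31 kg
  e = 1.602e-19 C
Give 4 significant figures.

1.025e101

Planck energy density: u_P = c⁷/(ℏG²) = 4.632e113 J/m³
atomic unit of energy density: u_au = E_h/a₀³ = m_e⁴e¹⁰/((4πε₀)⁵ℏ⁸) = 2.929e13 J/m³
6.48 × 4.632e113 / 2.929e13 = 1.025e101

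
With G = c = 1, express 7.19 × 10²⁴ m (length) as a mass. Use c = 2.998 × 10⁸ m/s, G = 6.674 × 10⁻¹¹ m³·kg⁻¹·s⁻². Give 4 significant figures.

9.683 × 10⁵¹ kg

Length → mass via c²/G.
7.19 × 10²⁴ m × (c²/G) = 9.683 × 10⁵¹ kg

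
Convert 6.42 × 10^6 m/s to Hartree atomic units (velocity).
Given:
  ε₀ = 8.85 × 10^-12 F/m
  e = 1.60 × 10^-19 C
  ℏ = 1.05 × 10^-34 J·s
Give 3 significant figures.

atomic unit of velocity: v_au = e²/(4πε₀ℏ) = 2.19 × 10^6 m/s.
6.42 × 10^6 / 2.19 × 10^6 = 2.93

2.93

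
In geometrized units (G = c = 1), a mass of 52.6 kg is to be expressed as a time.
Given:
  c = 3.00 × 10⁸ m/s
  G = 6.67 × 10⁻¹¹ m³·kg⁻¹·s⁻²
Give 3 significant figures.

Mass → time via G/c³.
52.6 kg × (G/c³) = 1.30 × 10⁻³⁴ s

1.30 × 10⁻³⁴ s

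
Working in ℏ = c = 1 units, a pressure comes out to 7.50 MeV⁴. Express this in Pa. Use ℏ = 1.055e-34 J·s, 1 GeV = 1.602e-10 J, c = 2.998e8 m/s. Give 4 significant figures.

1.561e26 Pa

Pressure is [E]/[L]³ = [E]⁴/(ℏc)³.
1 GeV⁴ → 1/(ℏc)³ × (1 GeV in J)⁴ = 2.082e37 Pa.
Convert the energy scale: 7.50 MeV⁴ = 7.50e-12 GeV⁴.
Result: 7.50e-12 × 2.082e37 = 1.561e26 Pa.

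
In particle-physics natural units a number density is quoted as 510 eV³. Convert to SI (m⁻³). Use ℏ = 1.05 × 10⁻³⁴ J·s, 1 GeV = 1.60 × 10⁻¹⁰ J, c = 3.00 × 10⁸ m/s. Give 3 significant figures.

6.68 × 10²² m⁻³

Number density is [L]⁻³ = [E]³/(ℏc)³.
1 GeV³ → 1/(ℏc)³ × (1 GeV in J)³ = 1.31 × 10⁴⁷ m⁻³.
Convert the energy scale: 510 eV³ = 5.10 × 10⁻²⁵ GeV³.
Result: 5.10 × 10⁻²⁵ × 1.31 × 10⁴⁷ = 6.68 × 10²² m⁻³.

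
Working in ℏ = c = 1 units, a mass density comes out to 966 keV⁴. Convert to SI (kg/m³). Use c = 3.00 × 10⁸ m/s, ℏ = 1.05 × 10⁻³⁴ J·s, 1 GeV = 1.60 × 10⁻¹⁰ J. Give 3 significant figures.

0.225 kg/m³

Mass density is [E]/(c²[L]³) = [E]⁴/(ℏ³c⁵).
1 GeV⁴ → 1/(ℏ³c⁵) × (1 GeV in J)⁴ = 2.33 × 10²⁰ kg/m³.
Convert the energy scale: 966 keV⁴ = 9.66 × 10⁻²² GeV⁴.
Result: 9.66 × 10⁻²² × 2.33 × 10²⁰ = 0.225 kg/m³.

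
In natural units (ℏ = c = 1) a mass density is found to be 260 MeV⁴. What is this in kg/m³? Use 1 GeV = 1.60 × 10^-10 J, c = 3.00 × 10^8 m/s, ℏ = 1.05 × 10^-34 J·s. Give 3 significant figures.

6.06 × 10^10 kg/m³

Mass density is [E]/(c²[L]³) = [E]⁴/(ℏ³c⁵).
1 GeV⁴ → 1/(ℏ³c⁵) × (1 GeV in J)⁴ = 2.33 × 10^20 kg/m³.
Convert the energy scale: 260 MeV⁴ = 2.60 × 10^-10 GeV⁴.
Result: 2.60 × 10^-10 × 2.33 × 10^20 = 6.06 × 10^10 kg/m³.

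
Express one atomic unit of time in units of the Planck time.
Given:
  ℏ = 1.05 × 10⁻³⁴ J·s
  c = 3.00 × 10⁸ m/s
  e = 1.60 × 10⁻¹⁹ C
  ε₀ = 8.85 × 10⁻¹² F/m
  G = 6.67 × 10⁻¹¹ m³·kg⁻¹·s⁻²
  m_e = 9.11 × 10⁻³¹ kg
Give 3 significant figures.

atomic unit of time: τ_au = (4πε₀)²ℏ³/(m_e e⁴) = 2.40 × 10⁻¹⁷ s
Planck time: t_P = √(ℏG/c⁵) = 5.37 × 10⁻⁴⁴ s
ratio = 2.40 × 10⁻¹⁷ / 5.37 × 10⁻⁴⁴ = 4.47 × 10²⁶

4.47 × 10²⁶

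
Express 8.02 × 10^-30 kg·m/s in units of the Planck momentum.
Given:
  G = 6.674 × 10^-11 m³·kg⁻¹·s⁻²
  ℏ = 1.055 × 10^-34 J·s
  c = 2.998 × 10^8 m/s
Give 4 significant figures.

Planck momentum: p_P = √(ℏc³/G) = 6.527 kg·m/s.
8.02 × 10^-30 / 6.527 = 1.229 × 10^-30

1.229 × 10^-30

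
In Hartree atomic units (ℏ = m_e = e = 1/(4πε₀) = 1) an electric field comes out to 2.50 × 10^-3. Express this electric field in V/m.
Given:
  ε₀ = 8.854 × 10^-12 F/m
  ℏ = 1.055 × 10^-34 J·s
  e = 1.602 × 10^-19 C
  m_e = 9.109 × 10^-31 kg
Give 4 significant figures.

One atomic unit of electric field: E_au = E_h/(e a₀) = m_e²e⁵/((4πε₀)³ℏ⁴) = 5.131 × 10^11 V/m.
2.50 × 10^-3 × 5.131 × 10^11 V/m = 1.283 × 10^9 V/m

1.283 × 10^9 V/m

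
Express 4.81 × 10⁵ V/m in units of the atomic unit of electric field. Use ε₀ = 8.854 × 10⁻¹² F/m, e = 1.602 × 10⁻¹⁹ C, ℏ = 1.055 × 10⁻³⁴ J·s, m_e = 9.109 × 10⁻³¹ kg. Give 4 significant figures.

atomic unit of electric field: E_au = E_h/(e a₀) = m_e²e⁵/((4πε₀)³ℏ⁴) = 5.131 × 10¹¹ V/m.
4.81 × 10⁵ / 5.131 × 10¹¹ = 9.375 × 10⁻⁷

9.375 × 10⁻⁷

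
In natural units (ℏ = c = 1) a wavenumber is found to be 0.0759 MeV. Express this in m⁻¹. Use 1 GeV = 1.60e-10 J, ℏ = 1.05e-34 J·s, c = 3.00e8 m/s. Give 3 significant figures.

Inverse length is [E]/(ℏc).
1 GeV → 1/(ℏc) × (1 GeV in J) = 5.08e15 m⁻¹.
Convert the energy scale: 0.0759 MeV = 7.59e-5 GeV.
Result: 7.59e-5 × 5.08e15 = 3.86e11 m⁻¹.

3.86e11 m⁻¹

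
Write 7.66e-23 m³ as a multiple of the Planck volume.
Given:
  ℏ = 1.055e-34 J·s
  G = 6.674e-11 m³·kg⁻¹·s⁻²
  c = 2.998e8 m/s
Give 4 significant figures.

1.813e82

Planck volume: V_P = (ℏG/c³)^(3/2) = 4.224e-105 m³.
7.66e-23 / 4.224e-105 = 1.813e82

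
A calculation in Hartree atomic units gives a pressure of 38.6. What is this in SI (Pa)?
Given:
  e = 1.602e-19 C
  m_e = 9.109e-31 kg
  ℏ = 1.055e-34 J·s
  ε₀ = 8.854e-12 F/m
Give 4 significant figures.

One atomic unit of pressure: P_au = E_h/a₀³ = m_e⁴e¹⁰/((4πε₀)⁵ℏ⁸) = 2.929e13 Pa.
38.6 × 2.929e13 Pa = 1.131e15 Pa

1.131e15 Pa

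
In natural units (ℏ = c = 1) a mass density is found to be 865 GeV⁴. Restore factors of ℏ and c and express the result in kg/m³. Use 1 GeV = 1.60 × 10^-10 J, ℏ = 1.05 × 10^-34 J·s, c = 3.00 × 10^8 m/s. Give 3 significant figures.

Mass density is [E]/(c²[L]³) = [E]⁴/(ℏ³c⁵).
1 GeV⁴ → 1/(ℏ³c⁵) × (1 GeV in J)⁴ = 2.33 × 10^20 kg/m³.
Result: 865 × 2.33 × 10^20 = 2.02 × 10^23 kg/m³.

2.02 × 10^23 kg/m³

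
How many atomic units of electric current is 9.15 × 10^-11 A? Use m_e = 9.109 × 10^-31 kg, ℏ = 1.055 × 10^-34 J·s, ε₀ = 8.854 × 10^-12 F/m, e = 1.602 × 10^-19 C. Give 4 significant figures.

atomic unit of electric current: I_au = e E_h/ℏ = m_e e⁵/((4πε₀)²ℏ³) = 6.612 × 10^-3 A.
9.15 × 10^-11 / 6.612 × 10^-3 = 1.384 × 10^-8

1.384 × 10^-8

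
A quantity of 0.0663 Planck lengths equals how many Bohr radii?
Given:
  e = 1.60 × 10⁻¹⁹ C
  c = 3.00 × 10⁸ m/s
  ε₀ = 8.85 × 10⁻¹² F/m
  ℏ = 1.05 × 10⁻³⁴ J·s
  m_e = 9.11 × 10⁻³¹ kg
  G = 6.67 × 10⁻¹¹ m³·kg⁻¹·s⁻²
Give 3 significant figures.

2.03 × 10⁻²⁶

Planck length: ℓ_P = √(ℏG/c³) = 1.61 × 10⁻³⁵ m
Bohr radius: a₀ = 4πε₀ℏ²/(m_e e²) = 5.26 × 10⁻¹¹ m
0.0663 × 1.61 × 10⁻³⁵ / 5.26 × 10⁻¹¹ = 2.03 × 10⁻²⁶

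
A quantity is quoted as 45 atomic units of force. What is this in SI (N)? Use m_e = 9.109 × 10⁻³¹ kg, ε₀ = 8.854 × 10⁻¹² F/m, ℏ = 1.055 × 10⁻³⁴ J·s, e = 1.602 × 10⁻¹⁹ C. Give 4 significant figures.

3.699 × 10⁻⁶ N

One atomic unit of force: F_au = E_h/a₀ = m_e²e⁶/((4πε₀)³ℏ⁴) = 8.220 × 10⁻⁸ N.
45 × 8.220 × 10⁻⁸ N = 3.699 × 10⁻⁶ N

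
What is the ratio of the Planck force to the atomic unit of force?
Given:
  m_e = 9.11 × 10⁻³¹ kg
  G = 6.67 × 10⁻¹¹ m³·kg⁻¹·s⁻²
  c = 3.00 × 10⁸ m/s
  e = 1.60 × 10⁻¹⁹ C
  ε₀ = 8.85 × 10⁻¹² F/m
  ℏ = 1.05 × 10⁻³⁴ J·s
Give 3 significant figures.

1.46 × 10⁵¹

Planck force: F_P = c⁴/G = 1.21 × 10⁴⁴ N
atomic unit of force: F_au = E_h/a₀ = m_e²e⁶/((4πε₀)³ℏ⁴) = 8.33 × 10⁻⁸ N
ratio = 1.21 × 10⁴⁴ / 8.33 × 10⁻⁸ = 1.46 × 10⁵¹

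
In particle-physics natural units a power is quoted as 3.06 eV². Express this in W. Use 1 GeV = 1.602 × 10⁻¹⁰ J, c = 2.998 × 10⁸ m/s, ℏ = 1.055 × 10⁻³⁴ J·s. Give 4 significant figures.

7.444 × 10⁻⁴ W

Power is [E]/[T] = [E]²/ℏ.
1 GeV² → 1/ℏ × (1 GeV in J)² = 2.433 × 10¹⁴ W.
Convert the energy scale: 3.06 eV² = 3.06 × 10⁻¹⁸ GeV².
Result: 3.06 × 10⁻¹⁸ × 2.433 × 10¹⁴ = 7.444 × 10⁻⁴ W.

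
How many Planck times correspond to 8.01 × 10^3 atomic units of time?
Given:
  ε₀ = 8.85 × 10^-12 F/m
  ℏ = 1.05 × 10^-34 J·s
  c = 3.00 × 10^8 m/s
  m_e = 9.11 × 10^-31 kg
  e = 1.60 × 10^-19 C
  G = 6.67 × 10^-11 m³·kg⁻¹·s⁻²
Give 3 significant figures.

atomic unit of time: τ_au = (4πε₀)²ℏ³/(m_e e⁴) = 2.40 × 10^-17 s
Planck time: t_P = √(ℏG/c⁵) = 5.37 × 10^-44 s
8.01 × 10^3 × 2.40 × 10^-17 / 5.37 × 10^-44 = 3.58 × 10^30

3.58 × 10^30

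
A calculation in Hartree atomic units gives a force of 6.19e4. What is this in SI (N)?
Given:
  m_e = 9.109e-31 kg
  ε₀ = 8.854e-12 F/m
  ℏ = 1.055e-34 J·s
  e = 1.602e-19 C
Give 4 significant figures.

One atomic unit of force: F_au = E_h/a₀ = m_e²e⁶/((4πε₀)³ℏ⁴) = 8.220e-8 N.
6.19e4 × 8.220e-8 N = 5.088e-3 N

5.088e-3 N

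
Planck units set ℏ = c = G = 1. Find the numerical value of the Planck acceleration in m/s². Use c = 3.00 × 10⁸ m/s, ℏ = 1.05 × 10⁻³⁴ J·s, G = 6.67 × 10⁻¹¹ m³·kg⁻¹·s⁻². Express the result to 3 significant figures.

5.59 × 10⁵¹ m/s²

Dimensional analysis gives a_P = √(c⁷/(ℏG)).
  = √(3.12 × 10¹⁰³)
  = 5.59 × 10⁵¹ m/s²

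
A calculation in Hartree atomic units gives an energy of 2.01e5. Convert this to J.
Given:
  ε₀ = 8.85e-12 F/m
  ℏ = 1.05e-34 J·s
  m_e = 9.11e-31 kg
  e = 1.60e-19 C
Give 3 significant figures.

One hartree: E_h = m_e e⁴/(4πε₀ℏ)² = 4.38e-18 J.
2.01e5 × 4.38e-18 J = 8.80e-13 J

8.80e-13 J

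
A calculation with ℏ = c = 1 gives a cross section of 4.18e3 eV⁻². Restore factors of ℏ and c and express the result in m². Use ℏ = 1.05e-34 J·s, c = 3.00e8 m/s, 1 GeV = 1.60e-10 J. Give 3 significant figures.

1.62e-10 m²

Area is [L]² = [E]⁻²·(ℏc)²; restore (ℏc)².
1 GeV⁻² → (ℏc)² × (1 GeV in J)⁻² = 3.88e-32 m².
Convert the energy scale: 4.18e3 eV⁻² = 4.18e21 GeV⁻².
Result: 4.18e21 × 3.88e-32 = 1.62e-10 m².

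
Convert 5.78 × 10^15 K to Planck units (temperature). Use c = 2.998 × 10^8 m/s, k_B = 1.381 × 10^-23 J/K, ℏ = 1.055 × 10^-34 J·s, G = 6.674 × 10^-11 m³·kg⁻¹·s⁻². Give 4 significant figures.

4.080 × 10^-17

Planck temperature: T_P = √(ℏc⁵/G) / k_B = 1.417 × 10^32 K.
5.78 × 10^15 / 1.417 × 10^32 = 4.080 × 10^-17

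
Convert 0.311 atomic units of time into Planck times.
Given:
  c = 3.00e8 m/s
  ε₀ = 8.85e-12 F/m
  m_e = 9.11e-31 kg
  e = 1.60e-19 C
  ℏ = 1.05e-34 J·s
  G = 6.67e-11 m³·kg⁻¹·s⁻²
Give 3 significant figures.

atomic unit of time: τ_au = (4πε₀)²ℏ³/(m_e e⁴) = 2.40e-17 s
Planck time: t_P = √(ℏG/c⁵) = 5.37e-44 s
0.311 × 2.40e-17 / 5.37e-44 = 1.39e26

1.39e26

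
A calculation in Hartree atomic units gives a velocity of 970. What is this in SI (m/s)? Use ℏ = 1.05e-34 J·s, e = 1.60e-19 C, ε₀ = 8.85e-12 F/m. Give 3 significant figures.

2.13e9 m/s

One atomic unit of velocity: v_au = e²/(4πε₀ℏ) = 2.19e6 m/s.
970 × 2.19e6 m/s = 2.13e9 m/s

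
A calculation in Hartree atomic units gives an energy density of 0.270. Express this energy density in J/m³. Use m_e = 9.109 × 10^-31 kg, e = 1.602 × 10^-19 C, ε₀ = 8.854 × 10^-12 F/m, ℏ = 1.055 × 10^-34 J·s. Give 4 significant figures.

7.909 × 10^12 J/m³

One atomic unit of energy density: u_au = E_h/a₀³ = m_e⁴e¹⁰/((4πε₀)⁵ℏ⁸) = 2.929 × 10^13 J/m³.
0.270 × 2.929 × 10^13 J/m³ = 7.909 × 10^12 J/m³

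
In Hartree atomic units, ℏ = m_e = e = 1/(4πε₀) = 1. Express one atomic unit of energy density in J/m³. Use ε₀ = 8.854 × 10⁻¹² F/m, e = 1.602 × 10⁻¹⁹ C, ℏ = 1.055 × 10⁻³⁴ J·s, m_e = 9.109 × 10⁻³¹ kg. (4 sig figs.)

2.929 × 10¹³ J/m³

Dimensional analysis gives u_au = E_h/a₀³ = m_e⁴e¹⁰/((4πε₀)⁵ℏ⁸).
E_h = 4.354 × 10⁻¹⁸ J
a₀ = 5.297 × 10⁻¹¹ m
E_h/a₀³ = 2.929 × 10¹³ J/m³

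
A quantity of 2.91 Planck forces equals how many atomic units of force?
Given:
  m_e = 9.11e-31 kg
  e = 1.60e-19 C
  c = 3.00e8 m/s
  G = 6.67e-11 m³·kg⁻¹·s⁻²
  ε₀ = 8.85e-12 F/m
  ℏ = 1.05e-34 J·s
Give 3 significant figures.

4.24e51

Planck force: F_P = c⁴/G = 1.21e44 N
atomic unit of force: F_au = E_h/a₀ = m_e²e⁶/((4πε₀)³ℏ⁴) = 8.33e-8 N
2.91 × 1.21e44 / 8.33e-8 = 4.24e51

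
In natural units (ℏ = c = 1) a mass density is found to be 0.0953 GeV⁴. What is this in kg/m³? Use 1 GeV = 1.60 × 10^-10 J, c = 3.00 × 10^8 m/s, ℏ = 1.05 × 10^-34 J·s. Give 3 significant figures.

Mass density is [E]/(c²[L]³) = [E]⁴/(ℏ³c⁵).
1 GeV⁴ → 1/(ℏ³c⁵) × (1 GeV in J)⁴ = 2.33 × 10^20 kg/m³.
Result: 0.0953 × 2.33 × 10^20 = 2.22 × 10^19 kg/m³.

2.22 × 10^19 kg/m³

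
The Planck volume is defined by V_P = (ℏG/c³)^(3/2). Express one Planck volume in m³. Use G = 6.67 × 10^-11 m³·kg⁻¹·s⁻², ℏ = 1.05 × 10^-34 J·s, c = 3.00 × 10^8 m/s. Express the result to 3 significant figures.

V_P = (ℏG/c³)^(3/2)
  = √(1.75 × 10^-209)
  = 4.18 × 10^-105 m³

4.18 × 10^-105 m³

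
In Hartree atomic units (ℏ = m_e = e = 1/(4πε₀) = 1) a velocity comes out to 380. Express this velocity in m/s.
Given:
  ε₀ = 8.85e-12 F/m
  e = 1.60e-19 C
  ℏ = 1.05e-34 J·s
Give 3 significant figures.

8.33e8 m/s

One atomic unit of velocity: v_au = e²/(4πε₀ℏ) = 2.19e6 m/s.
380 × 2.19e6 m/s = 8.33e8 m/s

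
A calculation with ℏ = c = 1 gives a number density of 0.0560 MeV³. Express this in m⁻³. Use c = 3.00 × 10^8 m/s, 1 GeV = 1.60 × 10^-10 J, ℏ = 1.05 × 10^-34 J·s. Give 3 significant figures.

Number density is [L]⁻³ = [E]³/(ℏc)³.
1 GeV³ → 1/(ℏc)³ × (1 GeV in J)³ = 1.31 × 10^47 m⁻³.
Convert the energy scale: 0.0560 MeV³ = 5.60 × 10^-11 GeV³.
Result: 5.60 × 10^-11 × 1.31 × 10^47 = 7.34 × 10^36 m⁻³.

7.34 × 10^36 m⁻³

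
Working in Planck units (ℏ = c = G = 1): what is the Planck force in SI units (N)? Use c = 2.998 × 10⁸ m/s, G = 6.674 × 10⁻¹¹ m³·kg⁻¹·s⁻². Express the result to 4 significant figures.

From ℏ = c = G = 1 the force scale is F_P = c⁴/G.
  = 8.078 × 10³³ / 6.674 × 10⁻¹¹
  = 1.210 × 10⁴⁴ N

1.210 × 10⁴⁴ N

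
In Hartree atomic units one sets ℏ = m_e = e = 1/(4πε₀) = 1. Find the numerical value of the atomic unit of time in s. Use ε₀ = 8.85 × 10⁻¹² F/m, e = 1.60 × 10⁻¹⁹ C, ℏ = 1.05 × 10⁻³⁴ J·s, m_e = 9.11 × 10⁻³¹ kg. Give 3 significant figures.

τ_au = (4πε₀)²ℏ³/(m_e e⁴)
E_h = 4.38 × 10⁻¹⁸ J
ℏ/E_h = 2.40 × 10⁻¹⁷ s

2.40 × 10⁻¹⁷ s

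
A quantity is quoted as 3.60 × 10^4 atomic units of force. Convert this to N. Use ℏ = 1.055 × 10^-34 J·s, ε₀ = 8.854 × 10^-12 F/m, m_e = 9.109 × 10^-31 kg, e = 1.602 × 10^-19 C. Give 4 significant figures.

One atomic unit of force: F_au = E_h/a₀ = m_e²e⁶/((4πε₀)³ℏ⁴) = 8.220 × 10^-8 N.
3.60 × 10^4 × 8.220 × 10^-8 N = 2.959 × 10^-3 N

2.959 × 10^-3 N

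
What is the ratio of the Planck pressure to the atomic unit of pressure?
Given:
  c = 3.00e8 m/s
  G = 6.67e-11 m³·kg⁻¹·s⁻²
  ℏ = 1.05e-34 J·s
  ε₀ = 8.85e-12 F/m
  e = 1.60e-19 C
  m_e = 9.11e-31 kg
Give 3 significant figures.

1.55e100

Planck pressure: p_P = c⁷/(ℏG²) = 4.68e113 Pa
atomic unit of pressure: P_au = E_h/a₀³ = m_e⁴e¹⁰/((4πε₀)⁵ℏ⁸) = 3.01e13 Pa
ratio = 4.68e113 / 3.01e13 = 1.55e100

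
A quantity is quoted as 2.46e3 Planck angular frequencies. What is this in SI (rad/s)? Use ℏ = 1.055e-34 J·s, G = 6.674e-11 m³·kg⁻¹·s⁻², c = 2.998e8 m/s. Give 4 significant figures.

4.562e46 rad/s

One Planck angular frequency: ω_P = √(c⁵/(ℏG)) = 1.855e43 rad/s.
2.46e3 × 1.855e43 rad/s = 4.562e46 rad/s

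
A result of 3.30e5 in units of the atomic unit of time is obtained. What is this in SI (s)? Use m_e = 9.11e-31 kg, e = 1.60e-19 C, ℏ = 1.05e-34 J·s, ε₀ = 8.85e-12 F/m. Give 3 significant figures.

One atomic unit of time: τ_au = (4πε₀)²ℏ³/(m_e e⁴) = 2.40e-17 s.
3.30e5 × 2.40e-17 s = 7.91e-12 s

7.91e-12 s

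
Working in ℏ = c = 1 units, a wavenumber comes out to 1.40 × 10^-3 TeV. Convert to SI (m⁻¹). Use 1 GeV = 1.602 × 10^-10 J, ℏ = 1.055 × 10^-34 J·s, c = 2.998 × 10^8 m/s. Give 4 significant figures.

7.091 × 10^15 m⁻¹

Inverse length is [E]/(ℏc).
1 GeV → 1/(ℏc) × (1 GeV in J) = 5.065 × 10^15 m⁻¹.
Convert the energy scale: 1.40 × 10^-3 TeV = 1.40 GeV.
Result: 1.40 × 5.065 × 10^15 = 7.091 × 10^15 m⁻¹.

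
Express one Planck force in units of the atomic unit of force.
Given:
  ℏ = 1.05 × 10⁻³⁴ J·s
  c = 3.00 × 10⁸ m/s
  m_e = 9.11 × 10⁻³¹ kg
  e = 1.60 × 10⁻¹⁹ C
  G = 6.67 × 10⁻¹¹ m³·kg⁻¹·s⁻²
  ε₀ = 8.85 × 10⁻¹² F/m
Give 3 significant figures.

1.46 × 10⁵¹

Planck force: F_P = c⁴/G = 1.21 × 10⁴⁴ N
atomic unit of force: F_au = E_h/a₀ = m_e²e⁶/((4πε₀)³ℏ⁴) = 8.33 × 10⁻⁸ N
ratio = 1.21 × 10⁴⁴ / 8.33 × 10⁻⁸ = 1.46 × 10⁵¹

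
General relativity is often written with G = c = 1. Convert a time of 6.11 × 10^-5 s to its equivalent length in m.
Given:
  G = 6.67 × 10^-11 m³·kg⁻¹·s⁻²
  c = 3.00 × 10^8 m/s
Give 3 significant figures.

Time → length via c.
6.11 × 10^-5 s × (c) = 1.83 × 10^4 m

1.83 × 10^4 m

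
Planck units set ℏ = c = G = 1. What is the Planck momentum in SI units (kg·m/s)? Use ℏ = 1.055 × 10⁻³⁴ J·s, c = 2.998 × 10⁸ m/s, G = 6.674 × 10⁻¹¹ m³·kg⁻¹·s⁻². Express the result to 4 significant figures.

6.527 kg·m/s

The unique combination of the constants set to 1 with dimensions of momentum is p_P = √(ℏc³/G).
  = √(42.60)
  = 6.527 kg·m/s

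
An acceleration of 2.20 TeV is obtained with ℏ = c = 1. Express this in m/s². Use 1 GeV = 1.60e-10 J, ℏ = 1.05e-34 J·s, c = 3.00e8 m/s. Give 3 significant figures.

1.01e36 m/s²

Acceleration is [L]/[T]² = c·[E]/ℏ.
1 GeV → c/ℏ × (1 GeV in J) = 4.57e32 m/s².
Convert the energy scale: 2.20 TeV = 2.20e3 GeV.
Result: 2.20e3 × 4.57e32 = 1.01e36 m/s².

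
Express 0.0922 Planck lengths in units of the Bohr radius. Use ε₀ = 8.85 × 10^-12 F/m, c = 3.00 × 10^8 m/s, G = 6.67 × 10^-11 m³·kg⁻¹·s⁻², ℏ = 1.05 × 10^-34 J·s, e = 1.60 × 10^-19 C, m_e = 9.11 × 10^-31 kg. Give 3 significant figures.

Planck length: ℓ_P = √(ℏG/c³) = 1.61 × 10^-35 m
Bohr radius: a₀ = 4πε₀ℏ²/(m_e e²) = 5.26 × 10^-11 m
0.0922 × 1.61 × 10^-35 / 5.26 × 10^-11 = 2.82 × 10^-26

2.82 × 10^-26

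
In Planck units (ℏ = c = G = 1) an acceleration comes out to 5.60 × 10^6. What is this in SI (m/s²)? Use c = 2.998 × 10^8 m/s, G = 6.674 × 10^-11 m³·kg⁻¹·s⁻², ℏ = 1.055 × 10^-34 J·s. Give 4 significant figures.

3.114 × 10^58 m/s²

One Planck acceleration: a_P = √(c⁷/(ℏG)) = 5.560 × 10^51 m/s².
5.60 × 10^6 × 5.560 × 10^51 m/s² = 3.114 × 10^58 m/s²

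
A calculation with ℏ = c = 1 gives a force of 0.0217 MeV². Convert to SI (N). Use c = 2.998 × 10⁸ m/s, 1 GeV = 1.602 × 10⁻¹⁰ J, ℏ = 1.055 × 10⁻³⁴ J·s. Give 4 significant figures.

0.01761 N

Force is [E]/[L] = [E]²/(ℏc); restore (ℏc)⁻¹.
1 GeV² → 1/(ℏc) × (1 GeV in J)² = 8.114 × 10⁵ N.
Convert the energy scale: 0.0217 MeV² = 2.17 × 10⁻⁸ GeV².
Result: 2.17 × 10⁻⁸ × 8.114 × 10⁵ = 0.01761 N.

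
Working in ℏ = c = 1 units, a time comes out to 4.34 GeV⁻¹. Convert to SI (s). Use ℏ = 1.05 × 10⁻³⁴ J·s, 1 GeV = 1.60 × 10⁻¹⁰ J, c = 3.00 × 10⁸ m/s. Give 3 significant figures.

A time is [E]⁻¹ in ℏ=c=1; restore one factor of ℏ.
1 GeV⁻¹ → ℏ × (1 GeV in J)⁻¹ = 6.56 × 10⁻²⁵ s.
Result: 4.34 × 6.56 × 10⁻²⁵ = 2.85 × 10⁻²⁴ s.

2.85 × 10⁻²⁴ s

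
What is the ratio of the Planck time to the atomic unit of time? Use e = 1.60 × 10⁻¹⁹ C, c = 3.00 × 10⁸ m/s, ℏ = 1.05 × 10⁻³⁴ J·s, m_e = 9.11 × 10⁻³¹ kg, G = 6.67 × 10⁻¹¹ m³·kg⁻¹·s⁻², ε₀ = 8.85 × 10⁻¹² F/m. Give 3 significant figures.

2.24 × 10⁻²⁷

Planck time: t_P = √(ℏG/c⁵) = 5.37 × 10⁻⁴⁴ s
atomic unit of time: τ_au = (4πε₀)²ℏ³/(m_e e⁴) = 2.40 × 10⁻¹⁷ s
ratio = 5.37 × 10⁻⁴⁴ / 2.40 × 10⁻¹⁷ = 2.24 × 10⁻²⁷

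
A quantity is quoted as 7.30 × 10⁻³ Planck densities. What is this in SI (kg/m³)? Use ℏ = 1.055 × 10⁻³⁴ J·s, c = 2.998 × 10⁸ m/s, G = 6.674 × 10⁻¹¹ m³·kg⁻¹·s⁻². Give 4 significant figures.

3.762 × 10⁹⁴ kg/m³

One Planck density: ρ_P = c⁵/(ℏG²) = 5.154 × 10⁹⁶ kg/m³.
7.30 × 10⁻³ × 5.154 × 10⁹⁶ kg/m³ = 3.762 × 10⁹⁴ kg/m³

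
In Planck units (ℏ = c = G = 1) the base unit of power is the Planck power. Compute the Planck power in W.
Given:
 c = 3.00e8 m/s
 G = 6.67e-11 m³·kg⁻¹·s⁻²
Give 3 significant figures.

3.64e52 W

P_P = c⁵/G
  = 2.43e42 / 6.67e-11
  = 3.64e52 W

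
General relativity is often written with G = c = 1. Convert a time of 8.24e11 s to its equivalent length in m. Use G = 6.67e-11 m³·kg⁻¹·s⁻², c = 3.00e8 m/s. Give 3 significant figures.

Time → length via c.
8.24e11 s × (c) = 2.47e20 m

2.47e20 m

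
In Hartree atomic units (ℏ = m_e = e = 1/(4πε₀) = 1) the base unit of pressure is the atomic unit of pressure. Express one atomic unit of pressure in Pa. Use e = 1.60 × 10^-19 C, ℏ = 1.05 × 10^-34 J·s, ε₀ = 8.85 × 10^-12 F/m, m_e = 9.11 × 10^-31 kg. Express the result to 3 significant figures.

P_au = E_h/a₀³ = m_e⁴e¹⁰/((4πε₀)⁵ℏ⁸)
E_h = 4.38 × 10^-18 J
a₀ = 5.26 × 10^-11 m
E_h/a₀³ = 3.01 × 10^13 Pa

3.01 × 10^13 Pa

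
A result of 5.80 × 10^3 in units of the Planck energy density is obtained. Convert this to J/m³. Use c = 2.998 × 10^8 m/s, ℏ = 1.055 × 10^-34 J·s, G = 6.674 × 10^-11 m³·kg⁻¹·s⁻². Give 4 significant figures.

One Planck energy density: u_P = c⁷/(ℏG²) = 4.632 × 10^113 J/m³.
5.80 × 10^3 × 4.632 × 10^113 J/m³ = 2.687 × 10^117 J/m³

2.687 × 10^117 J/m³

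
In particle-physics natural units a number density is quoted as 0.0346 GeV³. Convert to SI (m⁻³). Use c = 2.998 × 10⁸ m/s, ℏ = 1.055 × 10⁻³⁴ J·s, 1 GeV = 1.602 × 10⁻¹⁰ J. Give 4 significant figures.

4.496 × 10⁴⁵ m⁻³

Number density is [L]⁻³ = [E]³/(ℏc)³.
1 GeV³ → 1/(ℏc)³ × (1 GeV in J)³ = 1.299 × 10⁴⁷ m⁻³.
Result: 0.0346 × 1.299 × 10⁴⁷ = 4.496 × 10⁴⁵ m⁻³.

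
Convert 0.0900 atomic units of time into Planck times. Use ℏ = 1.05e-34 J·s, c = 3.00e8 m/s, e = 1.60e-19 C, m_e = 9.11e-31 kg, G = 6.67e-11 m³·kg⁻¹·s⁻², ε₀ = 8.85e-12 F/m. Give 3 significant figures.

4.02e25

atomic unit of time: τ_au = (4πε₀)²ℏ³/(m_e e⁴) = 2.40e-17 s
Planck time: t_P = √(ℏG/c⁵) = 5.37e-44 s
0.0900 × 2.40e-17 / 5.37e-44 = 4.02e25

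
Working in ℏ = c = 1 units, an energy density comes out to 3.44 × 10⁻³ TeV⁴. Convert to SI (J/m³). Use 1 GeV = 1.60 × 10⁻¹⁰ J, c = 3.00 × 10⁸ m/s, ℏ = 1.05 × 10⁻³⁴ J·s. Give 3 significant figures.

7.21 × 10⁴⁶ J/m³

[E]/[L]³ = [E]⁴/(ℏc)³; restore (ℏc)⁻³.
1 GeV⁴ → 1/(ℏc)³ × (1 GeV in J)⁴ = 2.10 × 10³⁷ J/m³.
Convert the energy scale: 3.44 × 10⁻³ TeV⁴ = 3.44 × 10⁹ GeV⁴.
Result: 3.44 × 10⁹ × 2.10 × 10³⁷ = 7.21 × 10⁴⁶ J/m³.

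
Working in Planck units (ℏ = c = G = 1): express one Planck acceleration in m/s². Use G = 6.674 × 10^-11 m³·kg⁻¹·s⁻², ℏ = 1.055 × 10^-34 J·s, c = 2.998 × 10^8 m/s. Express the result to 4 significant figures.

5.560 × 10^51 m/s²

The unique combination of the constants set to 1 with dimensions of acceleration is a_P = √(c⁷/(ℏG)).
  = √(3.092 × 10^103)
  = 5.560 × 10^51 m/s²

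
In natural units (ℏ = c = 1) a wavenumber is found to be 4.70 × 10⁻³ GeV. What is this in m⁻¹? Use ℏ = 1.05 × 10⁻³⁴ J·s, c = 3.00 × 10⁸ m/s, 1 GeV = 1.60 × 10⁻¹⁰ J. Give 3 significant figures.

2.39 × 10¹³ m⁻¹

Inverse length is [E]/(ℏc).
1 GeV → 1/(ℏc) × (1 GeV in J) = 5.08 × 10¹⁵ m⁻¹.
Result: 4.70 × 10⁻³ × 5.08 × 10¹⁵ = 2.39 × 10¹³ m⁻¹.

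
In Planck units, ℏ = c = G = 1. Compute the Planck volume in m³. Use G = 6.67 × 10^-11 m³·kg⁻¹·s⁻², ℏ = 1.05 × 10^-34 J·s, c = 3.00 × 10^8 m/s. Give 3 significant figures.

The unique combination of the constants set to 1 with dimensions of volume is V_P = (ℏG/c³)^(3/2).
  = √(1.75 × 10^-209)
  = 4.18 × 10^-105 m³

4.18 × 10^-105 m³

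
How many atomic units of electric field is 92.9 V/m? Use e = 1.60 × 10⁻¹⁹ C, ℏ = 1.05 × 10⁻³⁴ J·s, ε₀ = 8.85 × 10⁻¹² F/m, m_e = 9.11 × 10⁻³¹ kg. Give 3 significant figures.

1.78 × 10⁻¹⁰

atomic unit of electric field: E_au = E_h/(e a₀) = m_e²e⁵/((4πε₀)³ℏ⁴) = 5.20 × 10¹¹ V/m.
92.9 / 5.20 × 10¹¹ = 1.78 × 10⁻¹⁰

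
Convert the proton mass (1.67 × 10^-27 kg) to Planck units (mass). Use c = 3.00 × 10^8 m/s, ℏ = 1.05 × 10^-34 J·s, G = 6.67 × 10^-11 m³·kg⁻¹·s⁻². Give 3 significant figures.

7.68 × 10^-20

Planck mass: m_P = √(ℏc/G) = 2.17 × 10^-8 kg.
1.67 × 10^-27 / 2.17 × 10^-8 = 7.68 × 10^-20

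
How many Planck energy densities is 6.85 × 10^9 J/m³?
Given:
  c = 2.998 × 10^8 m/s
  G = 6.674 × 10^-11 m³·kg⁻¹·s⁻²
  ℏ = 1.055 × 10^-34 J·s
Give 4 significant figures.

Planck energy density: u_P = c⁷/(ℏG²) = 4.632 × 10^113 J/m³.
6.85 × 10^9 / 4.632 × 10^113 = 1.479 × 10^-104

1.479 × 10^-104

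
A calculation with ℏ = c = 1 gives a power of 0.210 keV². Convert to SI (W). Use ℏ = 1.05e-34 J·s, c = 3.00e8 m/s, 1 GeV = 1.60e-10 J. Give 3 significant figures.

51.2 W

Power is [E]/[T] = [E]²/ℏ.
1 GeV² → 1/ℏ × (1 GeV in J)² = 2.44e14 W.
Convert the energy scale: 0.210 keV² = 2.10e-13 GeV².
Result: 2.10e-13 × 2.44e14 = 51.2 W.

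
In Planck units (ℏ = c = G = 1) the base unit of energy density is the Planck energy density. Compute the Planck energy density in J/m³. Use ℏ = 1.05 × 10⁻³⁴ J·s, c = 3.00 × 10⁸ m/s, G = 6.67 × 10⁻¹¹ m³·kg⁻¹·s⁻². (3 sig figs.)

u_P = c⁷/(ℏG²)
  = 2.19 × 10⁵⁹ / 4.67 × 10⁻⁵⁵
  = 4.68 × 10¹¹³ J/m³

4.68 × 10¹¹³ J/m³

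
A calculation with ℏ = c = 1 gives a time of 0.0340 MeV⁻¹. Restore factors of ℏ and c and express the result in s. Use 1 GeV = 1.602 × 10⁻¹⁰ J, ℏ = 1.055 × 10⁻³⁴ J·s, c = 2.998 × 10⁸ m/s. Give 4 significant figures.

A time is [E]⁻¹ in ℏ=c=1; restore one factor of ℏ.
1 GeV⁻¹ → ℏ × (1 GeV in J)⁻¹ = 6.586 × 10⁻²⁵ s.
Convert the energy scale: 0.0340 MeV⁻¹ = 34 GeV⁻¹.
Result: 34 × 6.586 × 10⁻²⁵ = 2.239 × 10⁻²³ s.

2.239 × 10⁻²³ s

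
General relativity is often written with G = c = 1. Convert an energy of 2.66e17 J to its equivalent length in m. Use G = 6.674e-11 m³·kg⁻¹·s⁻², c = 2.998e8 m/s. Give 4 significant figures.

2.198e-27 m

Energy → length via G/c⁴.
2.66e17 J × (G/c⁴) = 2.198e-27 m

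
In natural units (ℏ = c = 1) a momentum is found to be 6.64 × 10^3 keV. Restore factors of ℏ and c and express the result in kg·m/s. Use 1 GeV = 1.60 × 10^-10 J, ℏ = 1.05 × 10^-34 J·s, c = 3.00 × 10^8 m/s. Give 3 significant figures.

Momentum is [E]/c; divide by c.
1 GeV → 1/c × (1 GeV in J) = 5.33 × 10^-19 kg·m/s.
Convert the energy scale: 6.64 × 10^3 keV = 6.64 × 10^-3 GeV.
Result: 6.64 × 10^-3 × 5.33 × 10^-19 = 3.54 × 10^-21 kg·m/s.

3.54 × 10^-21 kg·m/s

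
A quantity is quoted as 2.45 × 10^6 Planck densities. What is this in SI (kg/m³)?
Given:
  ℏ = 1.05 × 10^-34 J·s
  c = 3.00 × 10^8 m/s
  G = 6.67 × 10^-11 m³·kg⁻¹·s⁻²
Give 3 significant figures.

One Planck density: ρ_P = c⁵/(ℏG²) = 5.20 × 10^96 kg/m³.
2.45 × 10^6 × 5.20 × 10^96 kg/m³ = 1.27 × 10^103 kg/m³

1.27 × 10^103 kg/m³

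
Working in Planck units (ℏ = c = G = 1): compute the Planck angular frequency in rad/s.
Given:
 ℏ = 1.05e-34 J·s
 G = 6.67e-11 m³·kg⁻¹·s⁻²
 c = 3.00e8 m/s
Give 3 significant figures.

The unique combination of the constants set to 1 with dimensions of angular frequency is ω_P = √(c⁵/(ℏG)).
  = √(3.47e86)
  = 1.86e43 rad/s

1.86e43 rad/s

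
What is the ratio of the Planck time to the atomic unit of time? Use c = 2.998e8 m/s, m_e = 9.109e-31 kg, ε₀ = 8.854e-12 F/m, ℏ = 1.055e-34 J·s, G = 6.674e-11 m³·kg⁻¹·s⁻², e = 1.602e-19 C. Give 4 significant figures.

Planck time: t_P = √(ℏG/c⁵) = 5.392e-44 s
atomic unit of time: τ_au = (4πε₀)²ℏ³/(m_e e⁴) = 2.423e-17 s
ratio = 5.392e-44 / 2.423e-17 = 2.225e-27

2.225e-27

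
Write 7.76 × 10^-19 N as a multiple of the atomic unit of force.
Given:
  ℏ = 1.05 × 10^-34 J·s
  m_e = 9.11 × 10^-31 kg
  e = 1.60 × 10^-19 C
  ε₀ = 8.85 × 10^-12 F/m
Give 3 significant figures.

9.32 × 10^-12

atomic unit of force: F_au = E_h/a₀ = m_e²e⁶/((4πε₀)³ℏ⁴) = 8.33 × 10^-8 N.
7.76 × 10^-19 / 8.33 × 10^-8 = 9.32 × 10^-12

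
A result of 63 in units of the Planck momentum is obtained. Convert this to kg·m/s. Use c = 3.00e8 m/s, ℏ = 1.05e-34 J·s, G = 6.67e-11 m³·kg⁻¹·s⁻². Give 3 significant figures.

One Planck momentum: p_P = √(ℏc³/G) = 6.52 kg·m/s.
63 × 6.52 kg·m/s = 411 kg·m/s

411 kg·m/s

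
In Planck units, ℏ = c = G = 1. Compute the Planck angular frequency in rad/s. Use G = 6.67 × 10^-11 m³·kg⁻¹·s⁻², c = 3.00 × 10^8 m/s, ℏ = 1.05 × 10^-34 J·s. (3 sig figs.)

From ℏ = c = G = 1 the angular frequency scale is ω_P = √(c⁵/(ℏG)).
  = √(3.47 × 10^86)
  = 1.86 × 10^43 rad/s

1.86 × 10^43 rad/s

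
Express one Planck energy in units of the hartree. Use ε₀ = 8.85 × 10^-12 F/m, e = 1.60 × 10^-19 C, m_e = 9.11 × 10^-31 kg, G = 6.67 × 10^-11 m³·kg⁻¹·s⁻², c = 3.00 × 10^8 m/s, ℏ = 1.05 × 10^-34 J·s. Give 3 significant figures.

4.47 × 10^26

Planck energy: E_P = √(ℏc⁵/G) = 1.96 × 10^9 J
hartree: E_h = m_e e⁴/(4πε₀ℏ)² = 4.38 × 10^-18 J
ratio = 1.96 × 10^9 / 4.38 × 10^-18 = 4.47 × 10^26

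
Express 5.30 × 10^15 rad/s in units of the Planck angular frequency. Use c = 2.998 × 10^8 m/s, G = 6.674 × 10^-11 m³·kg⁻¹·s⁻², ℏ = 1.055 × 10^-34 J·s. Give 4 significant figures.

Planck angular frequency: ω_P = √(c⁵/(ℏG)) = 1.855 × 10^43 rad/s.
5.30 × 10^15 / 1.855 × 10^43 = 2.858 × 10^-28

2.858 × 10^-28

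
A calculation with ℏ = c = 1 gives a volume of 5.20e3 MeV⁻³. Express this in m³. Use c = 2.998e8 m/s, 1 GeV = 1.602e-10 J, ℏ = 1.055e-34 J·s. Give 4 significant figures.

4.002e-35 m³

Volume is [L]³ = [E]⁻³·(ℏc)³.
1 GeV⁻³ → (ℏc)³ × (1 GeV in J)⁻³ = 7.696e-48 m³.
Convert the energy scale: 5.20e3 MeV⁻³ = 5.20e12 GeV⁻³.
Result: 5.20e12 × 7.696e-48 = 4.002e-35 m³.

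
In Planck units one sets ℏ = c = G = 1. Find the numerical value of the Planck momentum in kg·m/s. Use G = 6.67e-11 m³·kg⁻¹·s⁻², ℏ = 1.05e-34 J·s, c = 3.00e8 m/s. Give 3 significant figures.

6.52 kg·m/s

p_P = √(ℏc³/G)
  = √(42.5)
  = 6.52 kg·m/s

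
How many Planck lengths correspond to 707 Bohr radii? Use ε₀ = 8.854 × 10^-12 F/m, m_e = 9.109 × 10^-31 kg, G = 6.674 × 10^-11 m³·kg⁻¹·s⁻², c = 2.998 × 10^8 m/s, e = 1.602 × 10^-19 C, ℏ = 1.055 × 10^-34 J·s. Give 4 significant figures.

Bohr radius: a₀ = 4πε₀ℏ²/(m_e e²) = 5.297 × 10^-11 m
Planck length: ℓ_P = √(ℏG/c³) = 1.616 × 10^-35 m
707 × 5.297 × 10^-11 / 1.616 × 10^-35 = 2.317 × 10^27

2.317 × 10^27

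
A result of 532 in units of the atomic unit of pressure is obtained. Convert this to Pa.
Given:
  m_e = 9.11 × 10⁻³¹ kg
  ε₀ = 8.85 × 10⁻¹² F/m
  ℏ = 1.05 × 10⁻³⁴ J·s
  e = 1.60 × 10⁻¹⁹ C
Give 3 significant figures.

1.60 × 10¹⁶ Pa

One atomic unit of pressure: P_au = E_h/a₀³ = m_e⁴e¹⁰/((4πε₀)⁵ℏ⁸) = 3.01 × 10¹³ Pa.
532 × 3.01 × 10¹³ Pa = 1.60 × 10¹⁶ Pa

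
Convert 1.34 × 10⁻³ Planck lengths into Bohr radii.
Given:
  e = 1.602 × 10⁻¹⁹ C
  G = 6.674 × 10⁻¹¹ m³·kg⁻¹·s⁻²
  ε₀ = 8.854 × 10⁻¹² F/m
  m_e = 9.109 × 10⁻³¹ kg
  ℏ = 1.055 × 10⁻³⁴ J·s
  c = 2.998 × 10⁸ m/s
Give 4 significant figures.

Planck length: ℓ_P = √(ℏG/c³) = 1.616 × 10⁻³⁵ m
Bohr radius: a₀ = 4πε₀ℏ²/(m_e e²) = 5.297 × 10⁻¹¹ m
1.34 × 10⁻³ × 1.616 × 10⁻³⁵ / 5.297 × 10⁻¹¹ = 4.089 × 10⁻²⁸

4.089 × 10⁻²⁸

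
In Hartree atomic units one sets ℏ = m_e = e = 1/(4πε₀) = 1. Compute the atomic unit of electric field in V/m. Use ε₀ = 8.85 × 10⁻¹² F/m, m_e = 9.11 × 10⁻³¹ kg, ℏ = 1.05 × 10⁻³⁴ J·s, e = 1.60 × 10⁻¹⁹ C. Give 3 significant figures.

E_au = E_h/(e a₀) = m_e²e⁵/((4πε₀)³ℏ⁴)
E_h = 4.38 × 10⁻¹⁸ J
a₀ = 5.26 × 10⁻¹¹ m
E_h/(e·a₀) = 5.20 × 10¹¹ V/m

5.20 × 10¹¹ V/m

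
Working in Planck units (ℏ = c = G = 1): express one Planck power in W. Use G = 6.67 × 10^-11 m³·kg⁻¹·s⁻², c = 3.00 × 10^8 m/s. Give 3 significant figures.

3.64 × 10^52 W

From ℏ = c = G = 1 the power scale is P_P = c⁵/G.
  = 2.43 × 10^42 / 6.67 × 10^-11
  = 3.64 × 10^52 W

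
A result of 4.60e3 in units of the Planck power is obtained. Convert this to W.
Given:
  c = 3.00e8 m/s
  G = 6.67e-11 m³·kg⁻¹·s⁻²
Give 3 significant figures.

1.68e56 W

One Planck power: P_P = c⁵/G = 3.64e52 W.
4.60e3 × 3.64e52 W = 1.68e56 W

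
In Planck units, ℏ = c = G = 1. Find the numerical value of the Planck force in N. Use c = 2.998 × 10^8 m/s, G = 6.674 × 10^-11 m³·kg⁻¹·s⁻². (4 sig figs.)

From ℏ = c = G = 1 the force scale is F_P = c⁴/G.
  = 8.078 × 10^33 / 6.674 × 10^-11
  = 1.210 × 10^44 N

1.210 × 10^44 N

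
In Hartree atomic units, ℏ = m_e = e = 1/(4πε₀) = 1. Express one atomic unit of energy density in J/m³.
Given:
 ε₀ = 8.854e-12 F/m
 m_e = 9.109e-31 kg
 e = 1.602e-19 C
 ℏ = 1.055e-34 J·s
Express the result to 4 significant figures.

The unique combination of the constants set to 1 with dimensions of energy density is u_au = E_h/a₀³ = m_e⁴e¹⁰/((4πε₀)⁵ℏ⁸).
E_h = 4.354e-18 J
a₀ = 5.297e-11 m
E_h/a₀³ = 2.929e13 J/m³

2.929e13 J/m³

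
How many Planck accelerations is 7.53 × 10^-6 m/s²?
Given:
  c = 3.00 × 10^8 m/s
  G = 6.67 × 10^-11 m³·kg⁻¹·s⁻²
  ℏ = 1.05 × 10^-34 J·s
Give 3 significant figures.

1.35 × 10^-57

Planck acceleration: a_P = √(c⁷/(ℏG)) = 5.59 × 10^51 m/s².
7.53 × 10^-6 / 5.59 × 10^51 = 1.35 × 10^-57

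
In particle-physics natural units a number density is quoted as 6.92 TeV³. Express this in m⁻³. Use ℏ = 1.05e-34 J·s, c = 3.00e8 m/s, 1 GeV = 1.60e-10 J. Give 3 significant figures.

Number density is [L]⁻³ = [E]³/(ℏc)³.
1 GeV³ → 1/(ℏc)³ × (1 GeV in J)³ = 1.31e47 m⁻³.
Convert the energy scale: 6.92 TeV³ = 6.92e9 GeV³.
Result: 6.92e9 × 1.31e47 = 9.07e56 m⁻³.

9.07e56 m⁻³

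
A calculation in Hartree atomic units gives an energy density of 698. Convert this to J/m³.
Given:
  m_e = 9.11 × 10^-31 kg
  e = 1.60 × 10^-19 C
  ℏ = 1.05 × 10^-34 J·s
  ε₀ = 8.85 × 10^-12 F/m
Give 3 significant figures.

2.10 × 10^16 J/m³

One atomic unit of energy density: u_au = E_h/a₀³ = m_e⁴e¹⁰/((4πε₀)⁵ℏ⁸) = 3.01 × 10^13 J/m³.
698 × 3.01 × 10^13 J/m³ = 2.10 × 10^16 J/m³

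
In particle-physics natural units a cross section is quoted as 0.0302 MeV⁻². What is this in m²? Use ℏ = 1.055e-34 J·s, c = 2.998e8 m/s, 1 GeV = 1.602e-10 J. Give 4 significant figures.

1.177e-27 m²

Area is [L]² = [E]⁻²·(ℏc)²; restore (ℏc)².
1 GeV⁻² → (ℏc)² × (1 GeV in J)⁻² = 3.898e-32 m².
Convert the energy scale: 0.0302 MeV⁻² = 3.02e4 GeV⁻².
Result: 3.02e4 × 3.898e-32 = 1.177e-27 m².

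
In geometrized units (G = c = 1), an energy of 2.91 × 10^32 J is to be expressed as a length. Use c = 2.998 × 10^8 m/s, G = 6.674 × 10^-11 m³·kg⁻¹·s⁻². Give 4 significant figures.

2.404 × 10^-12 m

Energy → length via G/c⁴.
2.91 × 10^32 J × (G/c⁴) = 2.404 × 10^-12 m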